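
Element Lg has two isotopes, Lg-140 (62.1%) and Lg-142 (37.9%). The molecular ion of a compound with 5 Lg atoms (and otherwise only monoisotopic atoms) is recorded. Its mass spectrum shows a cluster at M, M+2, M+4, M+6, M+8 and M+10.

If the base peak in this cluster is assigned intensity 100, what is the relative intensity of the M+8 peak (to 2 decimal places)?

18.62

(0.621 + 0.379)^5 gives M 0.0924, M+2 0.2818, M+4 0.3440, M+6 0.2099, M+8 0.0641, M+10 0.0078; the largest is M+4.
P(M+4) = C(5,2) × 0.621^3 × 0.379^2 = 10 × 0.23948306 × 0.143641 = 0.343996 (base)
P(M+8) = C(5,4) × 0.621^1 × 0.379^4 = 5 × 0.6210 × 0.02063274 = 0.064065
Relative intensity = 0.064065 / 0.343996 × 100 = 18.62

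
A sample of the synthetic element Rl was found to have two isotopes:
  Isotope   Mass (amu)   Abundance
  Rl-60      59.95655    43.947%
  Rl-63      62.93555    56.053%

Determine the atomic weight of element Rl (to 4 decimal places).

61.6264 amu

Ar = Σ fᵢ·mᵢ = 0.43947 × 59.95655 + 0.56053 × 62.93555
= 26.349105 + 35.277264 = 61.626369 amu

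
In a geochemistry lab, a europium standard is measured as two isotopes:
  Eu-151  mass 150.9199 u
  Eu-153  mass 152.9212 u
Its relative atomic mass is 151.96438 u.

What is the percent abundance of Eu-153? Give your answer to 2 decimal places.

Let x be the fractional abundance of Eu-151; then Eu-153 has abundance 1 − x.
150.9199·x + 152.9212·(1 − x) = 151.96438
(150.9199 − 152.9212)·x = 151.96438 − 152.9212
x = -0.95682 / -2.0013 = 0.47810 → 47.81% Eu-151, 52.19% Eu-153.

52.19%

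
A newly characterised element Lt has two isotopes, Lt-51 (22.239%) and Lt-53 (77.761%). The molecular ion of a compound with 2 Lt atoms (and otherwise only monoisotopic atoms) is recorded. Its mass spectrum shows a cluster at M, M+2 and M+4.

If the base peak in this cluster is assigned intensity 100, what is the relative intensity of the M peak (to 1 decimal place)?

8.2

(0.22239 + 0.77761)^2 gives M 0.0495, M+2 0.3459, M+4 0.6047; the largest is M+4.
P(M+4) = C(2,2) × 0.22239^0 × 0.77761^2 = 1 × 1.0000 × 0.60467731 = 0.604677 (base)
P(M) = C(2,0) × 0.22239^2 × 0.77761^0 = 1 × 0.04945731 × 1.0000 = 0.049457
Relative intensity = 0.049457 / 0.604677 × 100 = 8.2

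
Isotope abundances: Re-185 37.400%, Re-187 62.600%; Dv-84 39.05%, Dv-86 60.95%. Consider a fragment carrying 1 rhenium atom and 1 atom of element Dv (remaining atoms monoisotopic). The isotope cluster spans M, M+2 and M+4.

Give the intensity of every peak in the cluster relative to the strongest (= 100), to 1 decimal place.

30.9 : 100.0 : 80.8

Rhenium pattern (n=1): 0.3740 : 0.6260
Element Dv pattern (n=1): 0.3905 : 0.6095
Convolve the two distributions (both contribute in 2-u steps):
  M: 0.3740×0.3905 = 0.146047
  M+2: 0.3740×0.6095 + 0.6260×0.3905 = 0.472406
  M+4: 0.6260×0.6095 = 0.381547
Scale to base peak (0.472406) = 100: 30.9 : 100.0 : 80.8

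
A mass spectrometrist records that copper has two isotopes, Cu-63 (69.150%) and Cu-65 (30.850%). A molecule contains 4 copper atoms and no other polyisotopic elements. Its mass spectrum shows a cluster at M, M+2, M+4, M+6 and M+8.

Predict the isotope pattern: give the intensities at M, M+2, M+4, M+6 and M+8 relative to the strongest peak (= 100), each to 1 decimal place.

The 4 Cu atoms are independent, so intensities follow the terms of (0.69150 + 0.30850)^4.
P(M) = 0.69150^4 = 0.228649
P(M+2) = 4 × 0.69150^3 × 0.30850^1 = 0.408030
P(M+4) = 6 × 0.69150^2 × 0.30850^2 = 0.273052
P(M+6) = 4 × 0.69150^1 × 0.30850^3 = 0.081212
P(M+8) = 0.30850^4 = 0.009058
The M+2 peak is largest (0.408030); scaling to 100 gives 56.0 : 100.0 : 66.9 : 19.9 : 2.2.

56.0 : 100.0 : 66.9 : 19.9 : 2.2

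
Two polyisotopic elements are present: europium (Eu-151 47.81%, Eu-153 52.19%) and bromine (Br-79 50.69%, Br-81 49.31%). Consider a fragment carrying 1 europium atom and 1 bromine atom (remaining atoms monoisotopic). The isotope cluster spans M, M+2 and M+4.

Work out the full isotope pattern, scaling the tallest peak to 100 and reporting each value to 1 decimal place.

Europium pattern (n=1): 0.4781 : 0.5219
Bromine pattern (n=1): 0.5069 : 0.4931
Convolve the two distributions (both contribute in 2-u steps):
  M: 0.4781×0.5069 = 0.242349
  M+2: 0.4781×0.4931 + 0.5219×0.5069 = 0.500302
  M+4: 0.5219×0.4931 = 0.257349
Scale to base peak (0.500302) = 100: 48.4 : 100.0 : 51.4

48.4 : 100.0 : 51.4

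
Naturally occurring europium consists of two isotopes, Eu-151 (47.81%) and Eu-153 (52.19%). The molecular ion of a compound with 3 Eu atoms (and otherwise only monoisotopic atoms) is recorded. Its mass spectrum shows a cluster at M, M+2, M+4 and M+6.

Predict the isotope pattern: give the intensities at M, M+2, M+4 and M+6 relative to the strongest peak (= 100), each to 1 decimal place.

The 3 Eu atoms are independent, so intensities follow the terms of (0.4781 + 0.5219)^3.
P(M) = 0.4781^3 = 0.109284
P(M+2) = 3 × 0.4781^2 × 0.5219^1 = 0.357887
P(M+4) = 3 × 0.4781^1 × 0.5219^2 = 0.390674
P(M+6) = 0.5219^3 = 0.142155
The M+4 peak is largest (0.390674); scaling to 100 gives 28.0 : 91.6 : 100.0 : 36.4.

28.0 : 91.6 : 100.0 : 36.4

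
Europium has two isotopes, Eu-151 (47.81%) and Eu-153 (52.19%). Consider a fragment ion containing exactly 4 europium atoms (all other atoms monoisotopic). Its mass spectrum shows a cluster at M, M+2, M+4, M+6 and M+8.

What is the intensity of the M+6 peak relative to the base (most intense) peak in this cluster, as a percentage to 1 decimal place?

Binomial terms of (0.4781 + 0.5219)^4: M 0.0522, M+2 0.2281, M+4 0.3736, M+6 0.2719, M+8 0.0742 → M+4 is the base peak.
P(M+4) = C(4,2) × 0.4781^2 × 0.5219^2 = 6 × 0.22857961 × 0.27237961 = 0.373563 (base)
P(M+6) = C(4,3) × 0.4781^1 × 0.5219^3 = 4 × 0.4781 × 0.14215492 = 0.271857
Relative intensity = 0.271857 / 0.373563 × 100 = 72.8

72.8%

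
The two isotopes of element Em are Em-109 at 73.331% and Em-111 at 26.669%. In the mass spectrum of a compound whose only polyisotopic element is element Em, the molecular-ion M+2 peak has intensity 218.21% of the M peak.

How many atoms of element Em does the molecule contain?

The M+2/M ratio from n Em atoms is n · q/p = n · 0.26669/0.73331.
n = 2.1821 × 0.73331/0.26669 = 6.00 ≈ 6

6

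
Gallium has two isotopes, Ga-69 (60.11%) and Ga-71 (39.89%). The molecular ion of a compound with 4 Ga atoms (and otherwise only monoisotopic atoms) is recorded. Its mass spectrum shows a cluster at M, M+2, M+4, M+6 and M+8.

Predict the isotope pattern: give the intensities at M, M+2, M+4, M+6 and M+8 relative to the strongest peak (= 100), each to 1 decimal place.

37.7 : 100.0 : 99.5 : 44.0 : 7.3

Expanding (0.6011 + 0.3989)^4:
P(M) = 0.6011^4 = 0.130553
P(M+2) = 4 × 0.6011^3 × 0.3989^1 = 0.346549
P(M+4) = 6 × 0.6011^2 × 0.3989^2 = 0.344963
P(M+6) = 4 × 0.6011^1 × 0.3989^3 = 0.152616
P(M+8) = 0.3989^4 = 0.025320
The M+2 peak is largest (0.346549); scaling to 100 gives 37.7 : 100.0 : 99.5 : 44.0 : 7.3.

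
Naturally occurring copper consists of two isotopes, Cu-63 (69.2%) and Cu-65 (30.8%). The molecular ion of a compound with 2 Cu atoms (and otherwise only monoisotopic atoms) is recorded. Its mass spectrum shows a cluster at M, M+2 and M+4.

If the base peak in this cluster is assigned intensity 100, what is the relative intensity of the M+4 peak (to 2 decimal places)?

Binomial terms of (0.692 + 0.308)^2: M 0.4789, M+2 0.4263, M+4 0.0949 → M is the base peak.
P(M) = C(2,0) × 0.692^2 × 0.308^0 = 1 × 0.478864 × 1.0000 = 0.478864 (base)
P(M+4) = C(2,2) × 0.692^0 × 0.308^2 = 1 × 1.0000 × 0.094864 = 0.094864
Relative intensity = 0.094864 / 0.478864 × 100 = 19.81

19.81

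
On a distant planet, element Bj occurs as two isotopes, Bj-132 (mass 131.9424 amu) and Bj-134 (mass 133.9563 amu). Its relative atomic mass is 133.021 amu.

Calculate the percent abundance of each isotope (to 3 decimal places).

With x = fraction of Bj-132 (so Bj-134 is 1 − x):
131.9424·x + 133.9563·(1 − x) = 133.021
(131.9424 − 133.9563)·x = 133.021 − 133.9563
x = -0.9353 / -2.0139 = 0.46442 → 46.442% Bj-132, 53.558% Bj-134.

Bj-132: 46.442%, Bj-134: 53.558%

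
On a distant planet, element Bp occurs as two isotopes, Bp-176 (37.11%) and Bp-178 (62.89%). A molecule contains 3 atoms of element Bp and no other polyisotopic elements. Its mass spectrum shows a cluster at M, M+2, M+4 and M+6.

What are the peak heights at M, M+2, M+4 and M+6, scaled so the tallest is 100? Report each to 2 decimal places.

Each Bp atom is independently Bp-176 (p = 0.3711) or Bp-178 (q = 0.6289); the cluster is the binomial expansion (p + q)^3.
P(M) = 0.3711^3 = 0.051106
P(M+2) = 3 × 0.3711^2 × 0.6289^1 = 0.259827
P(M+4) = 3 × 0.3711^1 × 0.6289^2 = 0.440327
P(M+6) = 0.6289^3 = 0.248740
The M+4 peak is largest (0.440327); scaling to 100 gives 11.61 : 59.01 : 100.00 : 56.49.

11.61 : 59.01 : 100.00 : 56.49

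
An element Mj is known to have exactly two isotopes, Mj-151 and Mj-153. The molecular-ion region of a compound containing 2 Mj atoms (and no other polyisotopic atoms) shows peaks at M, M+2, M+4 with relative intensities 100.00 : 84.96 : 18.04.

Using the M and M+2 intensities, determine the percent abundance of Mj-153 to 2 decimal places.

29.81%

If p is the fraction of Mj that is Mj-151, then I(M+2)/I(M) = [C(2,1)·p^1·(1−p)] / p^2 = 2·(1−p)/p = 84.96/100.00 = 0.8496
(1−p)/p = 0.8496/2 = 0.4248  ⇒  p = 1/(1 + 0.4248) = 0.7019
Mj-151: 70.19%, Mj-153: 29.81%.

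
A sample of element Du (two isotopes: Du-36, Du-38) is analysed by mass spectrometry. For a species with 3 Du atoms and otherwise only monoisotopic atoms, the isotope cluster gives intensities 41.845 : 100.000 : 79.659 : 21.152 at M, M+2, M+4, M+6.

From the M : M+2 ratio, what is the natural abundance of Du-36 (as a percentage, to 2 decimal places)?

55.66%

If p is the fraction of Du that is Du-36, then I(M+2)/I(M) = [C(3,1)·p^2·(1−p)] / p^3 = 3·(1−p)/p = 100.000/41.845 = 2.3898
(1−p)/p = 2.3898/3 = 0.7966  ⇒  p = 1/(1 + 0.7966) = 0.5566
Du-36: 55.66%, Du-38: 44.34%.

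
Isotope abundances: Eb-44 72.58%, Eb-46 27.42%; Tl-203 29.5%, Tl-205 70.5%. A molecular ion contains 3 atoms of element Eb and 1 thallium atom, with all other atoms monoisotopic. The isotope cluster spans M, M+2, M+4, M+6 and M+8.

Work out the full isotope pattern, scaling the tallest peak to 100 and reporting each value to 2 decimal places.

28.38 : 100.00 : 89.03 : 30.57 : 3.66

Element Eb pattern (n=3): 0.38234102 : 0.43333387 : 0.16370921 : 0.0206159
Thallium pattern (n=1): 0.2950 : 0.7050
Convolve the two distributions (both contribute in 2-u steps):
  M: 0.38234102×0.2950 = 0.112791
  M+2: 0.38234102×0.7050 + 0.43333387×0.2950 = 0.397384
  M+4: 0.43333387×0.7050 + 0.16370921×0.2950 = 0.353795
  M+6: 0.16370921×0.7050 + 0.0206159×0.2950 = 0.121497
  M+8: 0.0206159×0.7050 = 0.014534
Scale to base peak (0.397384) = 100: 28.38 : 100.00 : 89.03 : 30.57 : 3.66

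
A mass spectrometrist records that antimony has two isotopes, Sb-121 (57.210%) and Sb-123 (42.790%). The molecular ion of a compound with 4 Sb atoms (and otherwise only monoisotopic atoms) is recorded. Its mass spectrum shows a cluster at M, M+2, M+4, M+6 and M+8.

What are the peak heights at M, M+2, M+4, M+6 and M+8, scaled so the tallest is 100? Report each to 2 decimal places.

The 4 Sb atoms are independent, so intensities follow the terms of (0.57210 + 0.42790)^4.
P(M) = 0.57210^4 = 0.107124
P(M+2) = 4 × 0.57210^3 × 0.42790^1 = 0.320493
P(M+4) = 6 × 0.57210^2 × 0.42790^2 = 0.359567
P(M+6) = 4 × 0.57210^1 × 0.42790^3 = 0.179291
P(M+8) = 0.42790^4 = 0.033525
The M+4 peak is largest (0.359567); scaling to 100 gives 29.79 : 89.13 : 100.00 : 49.86 : 9.32.

29.79 : 89.13 : 100.00 : 49.86 : 9.32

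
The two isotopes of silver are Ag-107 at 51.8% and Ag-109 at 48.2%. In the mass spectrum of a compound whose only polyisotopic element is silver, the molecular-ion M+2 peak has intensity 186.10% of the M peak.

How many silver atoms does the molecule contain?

With n Ag atoms, P(M+2)/P(M) = C(n,1)·p^(n−1)q / p^n = n·q/p = n · 0.482/0.518.
n = 1.8610 × 0.518/0.482 = 2.00 ≈ 2

2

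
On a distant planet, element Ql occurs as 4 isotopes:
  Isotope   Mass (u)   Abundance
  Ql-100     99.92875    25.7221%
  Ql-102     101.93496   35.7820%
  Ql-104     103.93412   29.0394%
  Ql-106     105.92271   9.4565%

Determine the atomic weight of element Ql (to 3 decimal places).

Average mass = Σ (abundance × isotope mass) = 0.257221 × 99.92875 + 0.357820 × 101.93496 + 0.290394 × 103.93412 + 0.094565 × 105.92271
= 25.703773 + 36.474367 + 30.181845 + 10.016581 = 102.376566 u

102.377 u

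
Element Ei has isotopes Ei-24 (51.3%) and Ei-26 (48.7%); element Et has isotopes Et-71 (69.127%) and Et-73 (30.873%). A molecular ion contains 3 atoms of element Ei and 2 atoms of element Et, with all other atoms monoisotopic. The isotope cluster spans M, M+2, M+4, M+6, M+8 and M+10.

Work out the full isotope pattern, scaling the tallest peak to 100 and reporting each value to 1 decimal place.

Element Ei pattern (n=3): 0.1350057 : 0.38448991 : 0.36500309 : 0.1155013
Element Et pattern (n=2): 0.47785421 : 0.42683157 : 0.09531421
Convolve the two distributions (both contribute in 2-u steps):
  M: 0.1350057×0.47785421 = 0.064513
  M+2: 0.1350057×0.42683157 + 0.38448991×0.47785421 = 0.241355
  M+4: 0.1350057×0.09531421 + 0.38448991×0.42683157 + 0.36500309×0.47785421 = 0.351399
  M+6: 0.38448991×0.09531421 + 0.36500309×0.42683157 + 0.1155013×0.47785421 = 0.247635
  M+8: 0.36500309×0.09531421 + 0.1155013×0.42683157 = 0.084090
  M+10: 0.1155013×0.09531421 = 0.011009
Scale to base peak (0.351399) = 100: 18.4 : 68.7 : 100.0 : 70.5 : 23.9 : 3.1

18.4 : 68.7 : 100.0 : 70.5 : 23.9 : 3.1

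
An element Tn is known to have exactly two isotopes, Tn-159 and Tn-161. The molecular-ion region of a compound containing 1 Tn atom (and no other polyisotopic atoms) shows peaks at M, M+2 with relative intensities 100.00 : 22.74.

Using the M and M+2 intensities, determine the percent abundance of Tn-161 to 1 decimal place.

Let p = fractional abundance of Tn-159. I(M+2)/I(M) = [C(1,1)·p^0·(1−p)] / p^1 = 1·(1−p)/p = 22.74/100.00 = 0.2274
(1−p)/p = 0.2274/1 = 0.2274  ⇒  p = 1/(1 + 0.2274) = 0.8147
Tn-159: 81.5%, Tn-161: 18.5%.

18.5%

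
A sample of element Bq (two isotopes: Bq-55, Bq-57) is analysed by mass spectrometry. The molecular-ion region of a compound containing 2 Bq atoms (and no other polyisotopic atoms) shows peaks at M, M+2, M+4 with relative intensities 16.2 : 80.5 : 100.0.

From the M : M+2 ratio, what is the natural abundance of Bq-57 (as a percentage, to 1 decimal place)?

Write p for the Bq-55 fraction. I(M+2)/I(M) = [C(2,1)·p^1·(1−p)] / p^2 = 2·(1−p)/p = 80.5/16.2 = 4.9691
(1−p)/p = 4.9691/2 = 2.4846  ⇒  p = 1/(1 + 2.4846) = 0.2870
Bq-55: 28.7%, Bq-57: 71.3%.

71.3%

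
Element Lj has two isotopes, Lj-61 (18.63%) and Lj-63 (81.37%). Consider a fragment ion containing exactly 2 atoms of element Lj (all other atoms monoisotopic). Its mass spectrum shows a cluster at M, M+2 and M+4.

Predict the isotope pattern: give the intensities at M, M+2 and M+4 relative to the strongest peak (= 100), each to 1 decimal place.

5.2 : 45.8 : 100.0

Expanding (0.1863 + 0.8137)^2:
P(M) = 0.1863^2 = 0.034708
P(M+2) = 2 × 0.1863^1 × 0.8137^1 = 0.303185
P(M+4) = 0.8137^2 = 0.662108
The M+4 peak is largest (0.662108); scaling to 100 gives 5.2 : 45.8 : 100.0.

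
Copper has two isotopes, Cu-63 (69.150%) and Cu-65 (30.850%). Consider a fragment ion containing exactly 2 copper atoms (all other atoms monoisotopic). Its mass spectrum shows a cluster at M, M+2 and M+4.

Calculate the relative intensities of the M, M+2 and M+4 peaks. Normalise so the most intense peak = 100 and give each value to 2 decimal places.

Expanding (0.69150 + 0.30850)^2:
P(M) = 0.69150^2 = 0.478172
P(M+2) = 2 × 0.69150^1 × 0.30850^1 = 0.426656
P(M+4) = 0.30850^2 = 0.095172
The M peak is largest (0.478172); scaling to 100 gives 100.00 : 89.23 : 19.90.

100.00 : 89.23 : 19.90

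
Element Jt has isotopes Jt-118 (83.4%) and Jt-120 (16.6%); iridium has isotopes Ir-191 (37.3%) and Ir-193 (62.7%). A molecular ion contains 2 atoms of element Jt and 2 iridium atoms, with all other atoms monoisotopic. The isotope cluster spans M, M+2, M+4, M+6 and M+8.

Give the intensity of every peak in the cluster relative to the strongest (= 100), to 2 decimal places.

Element Jt pattern (n=2): 0.695556 : 0.276888 : 0.027556
Iridium pattern (n=2): 0.139129 : 0.467742 : 0.393129
Convolve the two distributions (both contribute in 2-u steps):
  M: 0.695556×0.139129 = 0.096772
  M+2: 0.695556×0.467742 + 0.276888×0.139129 = 0.363864
  M+4: 0.695556×0.393129 + 0.276888×0.467742 + 0.027556×0.139129 = 0.406789
  M+6: 0.276888×0.393129 + 0.027556×0.467742 = 0.121742
  M+8: 0.027556×0.393129 = 0.010833
Scale to base peak (0.406789) = 100: 23.79 : 89.45 : 100.00 : 29.93 : 2.66

23.79 : 89.45 : 100.00 : 29.93 : 2.66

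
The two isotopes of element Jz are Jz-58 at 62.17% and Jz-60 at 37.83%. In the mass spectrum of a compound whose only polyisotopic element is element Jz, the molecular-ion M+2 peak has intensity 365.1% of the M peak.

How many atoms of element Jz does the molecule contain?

6

The M+2/M ratio from n Jz atoms is n · q/p = n · 0.3783/0.6217.
n = 3.651 × 0.6217/0.3783 = 6.00 ≈ 6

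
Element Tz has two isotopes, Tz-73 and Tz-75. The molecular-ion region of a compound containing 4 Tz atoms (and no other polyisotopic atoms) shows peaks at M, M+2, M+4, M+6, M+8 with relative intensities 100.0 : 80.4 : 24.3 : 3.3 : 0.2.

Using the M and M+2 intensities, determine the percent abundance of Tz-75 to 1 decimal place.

16.7%

Write p for the Tz-73 fraction. I(M+2)/I(M) = [C(4,1)·p^3·(1−p)] / p^4 = 4·(1−p)/p = 80.4/100.0 = 0.8040
(1−p)/p = 0.8040/4 = 0.2010  ⇒  p = 1/(1 + 0.2010) = 0.8326
Tz-73: 83.3%, Tz-75: 16.7%.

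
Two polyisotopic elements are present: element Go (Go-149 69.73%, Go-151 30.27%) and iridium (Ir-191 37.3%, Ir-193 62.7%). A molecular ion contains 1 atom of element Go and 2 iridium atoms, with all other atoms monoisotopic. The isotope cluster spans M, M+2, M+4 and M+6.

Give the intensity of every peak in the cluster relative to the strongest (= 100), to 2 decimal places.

23.34 : 88.59 : 100.00 : 28.63

Element Go pattern (n=1): 0.6973 : 0.3027
Iridium pattern (n=2): 0.139129 : 0.467742 : 0.393129
Convolve the two distributions (both contribute in 2-u steps):
  M: 0.6973×0.139129 = 0.097015
  M+2: 0.6973×0.467742 + 0.3027×0.139129 = 0.368271
  M+4: 0.6973×0.393129 + 0.3027×0.467742 = 0.415714
  M+6: 0.3027×0.393129 = 0.119000
Scale to base peak (0.415714) = 100: 23.34 : 88.59 : 100.00 : 28.63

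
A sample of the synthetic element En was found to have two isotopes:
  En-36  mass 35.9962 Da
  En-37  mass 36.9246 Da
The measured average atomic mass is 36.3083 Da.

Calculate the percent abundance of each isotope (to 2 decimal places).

En-36: 66.38%, En-37: 33.62%

With x = fraction of En-36 (so En-37 is 1 − x):
35.9962·x + 36.9246·(1 − x) = 36.3083
(35.9962 − 36.9246)·x = 36.3083 − 36.9246
x = -0.6163 / -0.9284 = 0.66383 → 66.38% En-36, 33.62% En-37.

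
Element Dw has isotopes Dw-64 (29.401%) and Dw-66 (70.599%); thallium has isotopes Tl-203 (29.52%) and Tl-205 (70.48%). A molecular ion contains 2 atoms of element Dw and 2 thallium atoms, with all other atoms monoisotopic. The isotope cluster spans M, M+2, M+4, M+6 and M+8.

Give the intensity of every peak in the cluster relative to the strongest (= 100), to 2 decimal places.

Element Dw pattern (n=2): 0.08644188 : 0.41513624 : 0.49842188
Thallium pattern (n=2): 0.08714304 : 0.41611392 : 0.49674304
Convolve the two distributions (both contribute in 2-u steps):
  M: 0.08644188×0.08714304 = 0.007533
  M+2: 0.08644188×0.41611392 + 0.41513624×0.08714304 = 0.072146
  M+4: 0.08644188×0.49674304 + 0.41513624×0.41611392 + 0.49842188×0.08714304 = 0.259117
  M+6: 0.41513624×0.49674304 + 0.49842188×0.41611392 = 0.413616
  M+8: 0.49842188×0.49674304 = 0.247588
Scale to base peak (0.413616) = 100: 1.82 : 17.44 : 62.65 : 100.00 : 59.86

1.82 : 17.44 : 62.65 : 100.00 : 59.86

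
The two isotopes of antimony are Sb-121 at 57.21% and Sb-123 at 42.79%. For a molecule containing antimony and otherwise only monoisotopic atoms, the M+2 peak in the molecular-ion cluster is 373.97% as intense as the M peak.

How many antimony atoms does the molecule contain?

5

With n Sb atoms, P(M+2)/P(M) = C(n,1)·p^(n−1)q / p^n = n·q/p = n · 0.4279/0.5721.
n = 3.7397 × 0.5721/0.4279 = 5.00 ≈ 5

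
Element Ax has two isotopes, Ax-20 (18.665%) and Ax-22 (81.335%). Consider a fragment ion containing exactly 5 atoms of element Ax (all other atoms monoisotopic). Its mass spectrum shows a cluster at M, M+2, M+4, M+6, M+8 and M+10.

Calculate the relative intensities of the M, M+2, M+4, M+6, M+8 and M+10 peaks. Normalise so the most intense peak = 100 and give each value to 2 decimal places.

Each Ax atom is independently Ax-20 (p = 0.18665) or Ax-22 (q = 0.81335); the cluster is the binomial expansion (p + q)^5.
P(M) = 0.18665^5 = 0.000227
P(M+2) = 5 × 0.18665^4 × 0.81335^1 = 0.004936
P(M+4) = 10 × 0.18665^3 × 0.81335^2 = 0.043017
P(M+6) = 10 × 0.18665^2 × 0.81335^3 = 0.187451
P(M+8) = 5 × 0.18665^1 × 0.81335^4 = 0.408421
P(M+10) = 0.81335^5 = 0.355949
The M+8 peak is largest (0.408421); scaling to 100 gives 0.06 : 1.21 : 10.53 : 45.90 : 100.00 : 87.15.

0.06 : 1.21 : 10.53 : 45.90 : 100.00 : 87.15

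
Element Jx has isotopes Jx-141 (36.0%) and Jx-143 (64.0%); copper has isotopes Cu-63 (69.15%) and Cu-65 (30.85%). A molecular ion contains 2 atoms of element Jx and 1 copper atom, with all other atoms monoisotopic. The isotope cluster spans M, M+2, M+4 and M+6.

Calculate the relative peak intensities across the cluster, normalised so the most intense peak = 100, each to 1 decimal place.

21.1 : 84.3 : 100.0 : 29.7

Element Jx pattern (n=2): 0.1296 : 0.4608 : 0.4096
Copper pattern (n=1): 0.6915 : 0.3085
Convolve the two distributions (both contribute in 2-u steps):
  M: 0.1296×0.6915 = 0.089618
  M+2: 0.1296×0.3085 + 0.4608×0.6915 = 0.358625
  M+4: 0.4608×0.3085 + 0.4096×0.6915 = 0.425395
  M+6: 0.4096×0.3085 = 0.126362
Scale to base peak (0.425395) = 100: 21.1 : 84.3 : 100.0 : 29.7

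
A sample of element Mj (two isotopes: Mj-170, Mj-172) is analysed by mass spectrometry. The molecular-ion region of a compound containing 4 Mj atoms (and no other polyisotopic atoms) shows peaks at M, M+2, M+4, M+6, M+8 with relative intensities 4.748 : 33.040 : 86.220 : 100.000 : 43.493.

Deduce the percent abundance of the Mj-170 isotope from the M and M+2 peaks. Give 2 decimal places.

36.50%

If p is the fraction of Mj that is Mj-170, then I(M+2)/I(M) = [C(4,1)·p^3·(1−p)] / p^4 = 4·(1−p)/p = 33.040/4.748 = 6.9587
(1−p)/p = 6.9587/4 = 1.7397  ⇒  p = 1/(1 + 1.7397) = 0.3650
Mj-170: 36.50%, Mj-172: 63.50%.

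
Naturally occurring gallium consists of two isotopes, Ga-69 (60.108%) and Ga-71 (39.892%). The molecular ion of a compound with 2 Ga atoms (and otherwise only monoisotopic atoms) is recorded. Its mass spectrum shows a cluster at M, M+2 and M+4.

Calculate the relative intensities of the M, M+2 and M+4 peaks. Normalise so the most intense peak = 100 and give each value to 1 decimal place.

Each Ga atom is independently Ga-69 (p = 0.60108) or Ga-71 (q = 0.39892); the cluster is the binomial expansion (p + q)^2.
P(M) = 0.60108^2 = 0.361297
P(M+2) = 2 × 0.60108^1 × 0.39892^1 = 0.479566
P(M+4) = 0.39892^2 = 0.159137
The M+2 peak is largest (0.479566); scaling to 100 gives 75.3 : 100.0 : 33.2.

75.3 : 100.0 : 33.2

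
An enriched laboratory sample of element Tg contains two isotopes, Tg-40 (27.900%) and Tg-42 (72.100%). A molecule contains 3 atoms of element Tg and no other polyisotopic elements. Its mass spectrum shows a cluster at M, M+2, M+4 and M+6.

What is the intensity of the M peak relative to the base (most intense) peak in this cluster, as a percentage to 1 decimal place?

5.0%

(0.27900 + 0.72100)^3 gives M 0.0217, M+2 0.1684, M+4 0.4351, M+6 0.3748; the largest is M+4.
P(M+4) = C(3,2) × 0.27900^1 × 0.72100^2 = 3 × 0.2790 × 0.519841 = 0.435107 (base)
P(M) = C(3,0) × 0.27900^3 × 0.72100^0 = 1 × 0.02171764 × 1.0000 = 0.021718
Relative intensity = 0.021718 / 0.435107 × 100 = 5.0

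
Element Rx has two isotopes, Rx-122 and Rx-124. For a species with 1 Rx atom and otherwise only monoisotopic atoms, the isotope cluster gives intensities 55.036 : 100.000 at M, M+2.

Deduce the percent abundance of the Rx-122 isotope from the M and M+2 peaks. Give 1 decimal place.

Let p = fractional abundance of Rx-122. I(M+2)/I(M) = [C(1,1)·p^0·(1−p)] / p^1 = 1·(1−p)/p = 100.000/55.036 = 1.8170
(1−p)/p = 1.8170/1 = 1.8170  ⇒  p = 1/(1 + 1.8170) = 0.3550
Rx-122: 35.5%, Rx-124: 64.5%.

35.5%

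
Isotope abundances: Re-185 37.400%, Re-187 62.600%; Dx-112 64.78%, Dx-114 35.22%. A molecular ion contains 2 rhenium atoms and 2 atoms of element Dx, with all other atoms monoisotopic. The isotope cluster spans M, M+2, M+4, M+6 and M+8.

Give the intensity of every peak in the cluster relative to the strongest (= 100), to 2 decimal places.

Rhenium pattern (n=2): 0.139876 : 0.468248 : 0.391876
Element Dx pattern (n=2): 0.41964484 : 0.45631032 : 0.12404484
Convolve the two distributions (both contribute in 2-u steps):
  M: 0.139876×0.41964484 = 0.058698
  M+2: 0.139876×0.45631032 + 0.468248×0.41964484 = 0.260325
  M+4: 0.139876×0.12404484 + 0.468248×0.45631032 + 0.391876×0.41964484 = 0.395466
  M+6: 0.468248×0.12404484 + 0.391876×0.45631032 = 0.236901
  M+8: 0.391876×0.12404484 = 0.048610
Scale to base peak (0.395466) = 100: 14.84 : 65.83 : 100.00 : 59.90 : 12.29

14.84 : 65.83 : 100.00 : 59.90 : 12.29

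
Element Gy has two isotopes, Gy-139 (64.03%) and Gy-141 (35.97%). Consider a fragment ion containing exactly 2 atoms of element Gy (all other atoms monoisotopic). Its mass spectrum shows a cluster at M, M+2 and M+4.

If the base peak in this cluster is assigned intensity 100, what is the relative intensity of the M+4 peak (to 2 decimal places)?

28.09

Binomial terms of (0.6403 + 0.3597)^2: M 0.4100, M+2 0.4606, M+4 0.1294 → M+2 is the base peak.
P(M+2) = C(2,1) × 0.6403^1 × 0.3597^1 = 2 × 0.6403 × 0.3597 = 0.460632 (base)
P(M+4) = C(2,2) × 0.6403^0 × 0.3597^2 = 1 × 1.0000 × 0.12938409 = 0.129384
Relative intensity = 0.129384 / 0.460632 × 100 = 28.09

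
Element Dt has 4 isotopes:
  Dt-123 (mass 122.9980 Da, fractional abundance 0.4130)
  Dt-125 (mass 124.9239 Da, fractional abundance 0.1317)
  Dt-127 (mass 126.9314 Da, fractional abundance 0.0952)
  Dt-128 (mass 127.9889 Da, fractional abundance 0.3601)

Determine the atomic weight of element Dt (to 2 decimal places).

Ar = Σ fᵢ·mᵢ = 0.4130 × 122.9980 + 0.1317 × 124.9239 + 0.0952 × 126.9314 + 0.3601 × 127.9889
= 50.79817 + 16.45248 + 12.08387 + 46.08880 = 125.42332 Da

125.42 Da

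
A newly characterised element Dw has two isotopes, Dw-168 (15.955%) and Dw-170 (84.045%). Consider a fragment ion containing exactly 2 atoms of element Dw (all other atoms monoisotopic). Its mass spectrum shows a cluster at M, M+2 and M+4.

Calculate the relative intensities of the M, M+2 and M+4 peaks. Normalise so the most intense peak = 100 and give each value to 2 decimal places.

Expanding (0.15955 + 0.84045)^2:
P(M) = 0.15955^2 = 0.025456
P(M+2) = 2 × 0.15955^1 × 0.84045^1 = 0.268188
P(M+4) = 0.84045^2 = 0.706356
The M+4 peak is largest (0.706356); scaling to 100 gives 3.60 : 37.97 : 100.00.

3.60 : 37.97 : 100.00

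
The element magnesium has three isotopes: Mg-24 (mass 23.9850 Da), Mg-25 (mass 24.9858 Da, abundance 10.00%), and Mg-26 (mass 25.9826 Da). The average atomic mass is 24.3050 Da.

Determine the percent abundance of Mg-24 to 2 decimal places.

78.99%

Let x and y be the fractions of Mg-24 and Mg-26. Then x + y = 1 − 0.1000 = 0.9000 and 23.9850x + 25.9826y = 24.3050 − 0.1000×24.9858 = 21.80642.
Substituting: 23.9850x + 25.9826(0.9000 − x) = 21.80642
(23.9850 − 25.9826)x = -1.57792  ⇒  x = 0.78991, y = 0.11009
Mg-24: 78.99%, Mg-26: 11.01%.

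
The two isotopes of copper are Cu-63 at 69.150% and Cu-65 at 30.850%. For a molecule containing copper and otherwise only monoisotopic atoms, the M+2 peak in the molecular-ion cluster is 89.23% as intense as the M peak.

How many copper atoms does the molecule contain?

2

The M+2/M ratio from n Cu atoms is n · q/p = n · 0.30850/0.69150.
n = 0.8923 × 0.69150/0.30850 = 2.00 ≈ 2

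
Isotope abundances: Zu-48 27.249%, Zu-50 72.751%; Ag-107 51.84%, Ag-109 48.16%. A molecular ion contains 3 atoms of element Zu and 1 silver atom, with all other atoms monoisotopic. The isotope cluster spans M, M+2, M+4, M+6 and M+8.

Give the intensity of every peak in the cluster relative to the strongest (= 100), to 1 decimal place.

2.6 : 23.0 : 74.1 : 100.0 : 45.5

Element Zu pattern (n=3): 0.0202326 : 0.1620546 : 0.432663 : 0.3850498
Silver pattern (n=1): 0.5184 : 0.4816
Convolve the two distributions (both contribute in 2-u steps):
  M: 0.0202326×0.5184 = 0.010489
  M+2: 0.0202326×0.4816 + 0.1620546×0.5184 = 0.093753
  M+4: 0.1620546×0.4816 + 0.432663×0.5184 = 0.302338
  M+6: 0.432663×0.4816 + 0.3850498×0.5184 = 0.407980
  M+8: 0.3850498×0.4816 = 0.185440
Scale to base peak (0.407980) = 100: 2.6 : 23.0 : 74.1 : 100.0 : 45.5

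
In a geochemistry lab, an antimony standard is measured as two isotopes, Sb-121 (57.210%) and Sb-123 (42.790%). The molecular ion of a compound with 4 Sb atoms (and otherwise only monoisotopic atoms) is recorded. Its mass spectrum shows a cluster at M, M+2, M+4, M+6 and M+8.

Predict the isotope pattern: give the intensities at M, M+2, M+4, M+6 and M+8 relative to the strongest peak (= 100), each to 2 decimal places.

Each Sb atom is independently Sb-121 (p = 0.57210) or Sb-123 (q = 0.42790); the cluster is the binomial expansion (p + q)^4.
P(M) = 0.57210^4 = 0.107124
P(M+2) = 4 × 0.57210^3 × 0.42790^1 = 0.320493
P(M+4) = 6 × 0.57210^2 × 0.42790^2 = 0.359567
P(M+6) = 4 × 0.57210^1 × 0.42790^3 = 0.179291
P(M+8) = 0.42790^4 = 0.033525
The M+4 peak is largest (0.359567); scaling to 100 gives 29.79 : 89.13 : 100.00 : 49.86 : 9.32.

29.79 : 89.13 : 100.00 : 49.86 : 9.32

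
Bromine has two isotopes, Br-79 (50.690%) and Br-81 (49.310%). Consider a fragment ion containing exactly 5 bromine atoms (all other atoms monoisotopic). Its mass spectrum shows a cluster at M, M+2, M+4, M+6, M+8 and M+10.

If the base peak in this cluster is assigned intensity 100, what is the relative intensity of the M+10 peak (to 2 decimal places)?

Binomial terms of (0.50690 + 0.49310)^5: M 0.0335, M+2 0.1628, M+4 0.3167, M+6 0.3081, M+8 0.1498, M+10 0.0292 → M+4 is the base peak.
P(M+4) = C(5,2) × 0.50690^3 × 0.49310^2 = 10 × 0.13024674 × 0.24314761 = 0.316692 (base)
P(M+10) = C(5,5) × 0.50690^0 × 0.49310^5 = 1 × 1.0000 × 0.02915245 = 0.029152
Relative intensity = 0.029152 / 0.316692 × 100 = 9.21

9.21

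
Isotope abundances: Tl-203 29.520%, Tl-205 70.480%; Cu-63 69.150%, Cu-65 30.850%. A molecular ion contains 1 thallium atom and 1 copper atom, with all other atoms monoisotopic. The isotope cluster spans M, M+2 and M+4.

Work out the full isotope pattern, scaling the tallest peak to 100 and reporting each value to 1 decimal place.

35.3 : 100.0 : 37.6

Thallium pattern (n=1): 0.2952 : 0.7048
Copper pattern (n=1): 0.6915 : 0.3085
Convolve the two distributions (both contribute in 2-u steps):
  M: 0.2952×0.6915 = 0.204131
  M+2: 0.2952×0.3085 + 0.7048×0.6915 = 0.578438
  M+4: 0.7048×0.3085 = 0.217431
Scale to base peak (0.578438) = 100: 35.3 : 100.0 : 37.6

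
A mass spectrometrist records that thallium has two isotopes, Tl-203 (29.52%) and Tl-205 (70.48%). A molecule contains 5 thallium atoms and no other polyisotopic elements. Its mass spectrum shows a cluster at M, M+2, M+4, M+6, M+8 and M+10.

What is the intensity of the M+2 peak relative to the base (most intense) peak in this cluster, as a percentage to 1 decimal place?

7.3%

(0.2952 + 0.7048)^5 gives M 0.0022, M+2 0.0268, M+4 0.1278, M+6 0.3051, M+8 0.3642, M+10 0.1739; the largest is M+8.
P(M+8) = C(5,4) × 0.2952^1 × 0.7048^4 = 5 × 0.2952 × 0.24675365 = 0.364208 (base)
P(M+2) = C(5,1) × 0.2952^4 × 0.7048^1 = 5 × 0.00759391 × 0.7048 = 0.026761
Relative intensity = 0.026761 / 0.364208 × 100 = 7.3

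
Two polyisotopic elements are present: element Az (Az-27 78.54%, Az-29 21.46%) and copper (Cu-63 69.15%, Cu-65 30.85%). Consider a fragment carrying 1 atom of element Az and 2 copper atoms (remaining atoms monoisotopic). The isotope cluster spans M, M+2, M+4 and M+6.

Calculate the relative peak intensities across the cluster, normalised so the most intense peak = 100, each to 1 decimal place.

Element Az pattern (n=1): 0.7854 : 0.2146
Copper pattern (n=2): 0.47817225 : 0.4266555 : 0.09517225
Convolve the two distributions (both contribute in 2-u steps):
  M: 0.7854×0.47817225 = 0.375556
  M+2: 0.7854×0.4266555 + 0.2146×0.47817225 = 0.437711
  M+4: 0.7854×0.09517225 + 0.2146×0.4266555 = 0.166309
  M+6: 0.2146×0.09517225 = 0.020424
Scale to base peak (0.437711) = 100: 85.8 : 100.0 : 38.0 : 4.7

85.8 : 100.0 : 38.0 : 4.7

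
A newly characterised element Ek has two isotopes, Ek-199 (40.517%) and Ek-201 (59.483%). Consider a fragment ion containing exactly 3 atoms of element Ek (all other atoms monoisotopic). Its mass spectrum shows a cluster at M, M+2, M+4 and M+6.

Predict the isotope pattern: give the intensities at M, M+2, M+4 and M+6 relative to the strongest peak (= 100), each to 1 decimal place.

15.5 : 68.1 : 100.0 : 48.9

Expanding (0.40517 + 0.59483)^3:
P(M) = 0.40517^3 = 0.066514
P(M+2) = 3 × 0.40517^2 × 0.59483^1 = 0.292947
P(M+4) = 3 × 0.40517^1 × 0.59483^2 = 0.430075
P(M+6) = 0.59483^3 = 0.210464
The M+4 peak is largest (0.430075); scaling to 100 gives 15.5 : 68.1 : 100.0 : 48.9.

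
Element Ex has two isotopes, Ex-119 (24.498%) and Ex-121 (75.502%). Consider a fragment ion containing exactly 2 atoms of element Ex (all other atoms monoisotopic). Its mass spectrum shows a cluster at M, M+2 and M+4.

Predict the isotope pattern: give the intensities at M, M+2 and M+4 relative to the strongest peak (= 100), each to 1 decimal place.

Each Ex atom is independently Ex-119 (p = 0.24498) or Ex-121 (q = 0.75502); the cluster is the binomial expansion (p + q)^2.
P(M) = 0.24498^2 = 0.060015
P(M+2) = 2 × 0.24498^1 × 0.75502^1 = 0.369930
P(M+4) = 0.75502^2 = 0.570055
The M+4 peak is largest (0.570055); scaling to 100 gives 10.5 : 64.9 : 100.0.

10.5 : 64.9 : 100.0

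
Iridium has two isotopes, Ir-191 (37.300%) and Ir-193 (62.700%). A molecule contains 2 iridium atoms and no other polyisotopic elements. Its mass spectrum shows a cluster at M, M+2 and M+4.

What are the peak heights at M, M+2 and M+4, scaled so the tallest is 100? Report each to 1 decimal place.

Expanding (0.37300 + 0.62700)^2:
P(M) = 0.37300^2 = 0.139129
P(M+2) = 2 × 0.37300^1 × 0.62700^1 = 0.467742
P(M+4) = 0.62700^2 = 0.393129
The M+2 peak is largest (0.467742); scaling to 100 gives 29.7 : 100.0 : 84.0.

29.7 : 100.0 : 84.0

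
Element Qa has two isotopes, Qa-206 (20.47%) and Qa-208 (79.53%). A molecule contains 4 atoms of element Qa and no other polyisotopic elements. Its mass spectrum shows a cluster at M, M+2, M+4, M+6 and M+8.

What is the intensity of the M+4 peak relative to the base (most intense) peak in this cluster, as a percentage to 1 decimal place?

(0.2047 + 0.7953)^4 gives M 0.0018, M+2 0.0273, M+4 0.1590, M+6 0.4119, M+8 0.4001; the largest is M+6.
P(M+6) = C(4,3) × 0.2047^1 × 0.7953^3 = 4 × 0.2047 × 0.50302891 = 0.411880 (base)
P(M+4) = C(4,2) × 0.2047^2 × 0.7953^2 = 6 × 0.04190209 × 0.63250209 = 0.159019
Relative intensity = 0.159019 / 0.411880 × 100 = 38.6

38.6%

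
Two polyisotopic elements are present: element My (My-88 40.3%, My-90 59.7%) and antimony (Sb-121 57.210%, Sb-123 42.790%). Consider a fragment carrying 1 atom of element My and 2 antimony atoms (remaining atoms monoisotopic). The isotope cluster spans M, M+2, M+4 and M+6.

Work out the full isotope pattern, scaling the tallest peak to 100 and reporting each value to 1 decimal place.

Element My pattern (n=1): 0.4030 : 0.5970
Antimony pattern (n=2): 0.32729841 : 0.48960318 : 0.18309841
Convolve the two distributions (both contribute in 2-u steps):
  M: 0.4030×0.32729841 = 0.131901
  M+2: 0.4030×0.48960318 + 0.5970×0.32729841 = 0.392707
  M+4: 0.4030×0.18309841 + 0.5970×0.48960318 = 0.366082
  M+6: 0.5970×0.18309841 = 0.109310
Scale to base peak (0.392707) = 100: 33.6 : 100.0 : 93.2 : 27.8

33.6 : 100.0 : 93.2 : 27.8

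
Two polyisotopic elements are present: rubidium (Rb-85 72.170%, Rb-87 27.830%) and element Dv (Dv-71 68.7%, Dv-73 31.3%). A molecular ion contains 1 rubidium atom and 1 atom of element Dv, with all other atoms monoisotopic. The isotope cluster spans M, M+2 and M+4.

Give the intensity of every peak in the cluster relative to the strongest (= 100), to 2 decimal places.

100.00 : 84.12 : 17.57

Rubidium pattern (n=1): 0.7217 : 0.2783
Element Dv pattern (n=1): 0.6870 : 0.3130
Convolve the two distributions (both contribute in 2-u steps):
  M: 0.7217×0.6870 = 0.495808
  M+2: 0.7217×0.3130 + 0.2783×0.6870 = 0.417084
  M+4: 0.2783×0.3130 = 0.087108
Scale to base peak (0.495808) = 100: 100.00 : 84.12 : 17.57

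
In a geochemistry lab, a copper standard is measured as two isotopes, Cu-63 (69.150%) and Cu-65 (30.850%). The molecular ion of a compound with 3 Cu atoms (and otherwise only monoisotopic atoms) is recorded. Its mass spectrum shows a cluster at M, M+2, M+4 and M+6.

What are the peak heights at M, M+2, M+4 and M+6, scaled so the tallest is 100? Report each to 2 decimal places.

74.72 : 100.00 : 44.61 : 6.63

The 3 Cu atoms are independent, so intensities follow the terms of (0.69150 + 0.30850)^3.
P(M) = 0.69150^3 = 0.330656
P(M+2) = 3 × 0.69150^2 × 0.30850^1 = 0.442548
P(M+4) = 3 × 0.69150^1 × 0.30850^2 = 0.197435
P(M+6) = 0.30850^3 = 0.029361
The M+2 peak is largest (0.442548); scaling to 100 gives 74.72 : 100.00 : 44.61 : 6.63.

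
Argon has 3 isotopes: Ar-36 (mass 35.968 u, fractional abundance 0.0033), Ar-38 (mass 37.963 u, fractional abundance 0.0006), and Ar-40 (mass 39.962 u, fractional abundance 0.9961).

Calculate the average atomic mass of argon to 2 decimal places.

Average mass = Σ (abundance × isotope mass) = 0.0033 × 35.968 + 0.0006 × 37.963 + 0.9961 × 39.962
= 0.1187 + 0.0228 + 39.8061 = 39.9476 u

39.95 u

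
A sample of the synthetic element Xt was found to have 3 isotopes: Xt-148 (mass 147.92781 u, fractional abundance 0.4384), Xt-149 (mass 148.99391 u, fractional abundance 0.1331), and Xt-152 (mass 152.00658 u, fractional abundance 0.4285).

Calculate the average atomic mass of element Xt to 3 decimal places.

149.817 u

Average mass = Σ (abundance × isotope mass) = 0.4384 × 147.92781 + 0.1331 × 148.99391 + 0.4285 × 152.00658
= 64.851552 + 19.831089 + 65.134820 = 149.817461 u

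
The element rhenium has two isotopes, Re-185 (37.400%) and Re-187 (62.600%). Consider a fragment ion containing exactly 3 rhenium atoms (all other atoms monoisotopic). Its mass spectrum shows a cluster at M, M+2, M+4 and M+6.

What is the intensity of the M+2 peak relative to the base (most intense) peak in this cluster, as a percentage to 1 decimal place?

59.7%

(0.37400 + 0.62600)^3 gives M 0.0523, M+2 0.2627, M+4 0.4397, M+6 0.2453; the largest is M+4.
P(M+4) = C(3,2) × 0.37400^1 × 0.62600^2 = 3 × 0.3740 × 0.391876 = 0.439685 (base)
P(M+2) = C(3,1) × 0.37400^2 × 0.62600^1 = 3 × 0.139876 × 0.6260 = 0.262687
Relative intensity = 0.262687 / 0.439685 × 100 = 59.7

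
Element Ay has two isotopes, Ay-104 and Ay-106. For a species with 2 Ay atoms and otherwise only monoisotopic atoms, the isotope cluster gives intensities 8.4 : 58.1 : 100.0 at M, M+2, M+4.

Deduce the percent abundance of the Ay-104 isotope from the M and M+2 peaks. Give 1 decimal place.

22.4%

Write p for the Ay-104 fraction. I(M+2)/I(M) = [C(2,1)·p^1·(1−p)] / p^2 = 2·(1−p)/p = 58.1/8.4 = 6.9167
(1−p)/p = 6.9167/2 = 3.4583  ⇒  p = 1/(1 + 3.4583) = 0.2243
Ay-104: 22.4%, Ay-106: 77.6%.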